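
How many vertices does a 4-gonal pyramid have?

5

A pyramid on an n-gon base has one n-gon and n triangles: V = 4 + 1 = 5, E = 2·4 = 8, F = 4 + 1 = 5.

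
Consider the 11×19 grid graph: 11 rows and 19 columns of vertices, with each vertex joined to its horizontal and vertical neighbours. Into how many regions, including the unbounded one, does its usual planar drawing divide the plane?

181

The grid has V = 11·19 = 209 vertices and E = 11·18 + 19·10 = 388 edges.
F = 2 − V + E = 2 − 209 + 388 = 181.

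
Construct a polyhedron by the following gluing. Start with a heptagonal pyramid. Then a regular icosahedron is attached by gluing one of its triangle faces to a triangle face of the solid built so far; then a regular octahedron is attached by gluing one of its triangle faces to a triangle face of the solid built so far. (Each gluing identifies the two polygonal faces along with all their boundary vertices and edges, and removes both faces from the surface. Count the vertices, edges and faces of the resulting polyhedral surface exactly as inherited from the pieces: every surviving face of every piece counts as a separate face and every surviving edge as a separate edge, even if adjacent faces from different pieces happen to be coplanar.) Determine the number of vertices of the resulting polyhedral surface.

20

A heptagonal pyramid: V=8, E=14, F=8.
Attach a regular icosahedron (V=12, E=30, F=20) along a 3-gon: merge 3 vertices and 3 edges, delete both glued faces → V=17, E=41, F=26.
Attach a regular octahedron (V=6, E=12, F=8) along a 3-gon: merge 3 vertices and 3 edges, delete both glued faces → V=20, E=50, F=32.
Check: V − E + F = 20 − 50 + 32 = 2.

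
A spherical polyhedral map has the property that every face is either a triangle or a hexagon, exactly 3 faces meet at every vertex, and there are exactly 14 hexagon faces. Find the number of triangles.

4

Let x be the number of triangles; then F = 14 + x.
Edge–face incidences: 2E = 6·14 + 3·x = 84 + 3x.
Every vertex has degree 3, so 3V = 2E.
Euler: V − E + F = 2 ⇒ (2E)/3 − E + (14 + x) = 2.
Multiply by 6: 2·(2E) − 3·(2E) + 6·(14 + x) = 12, i.e. 84 + 6x − (84 + 3x) = 12.
Collecting terms: 3x = 12, so x = 4.
Then 2E = 84 + 3·4 = 96, so E = 48, V = 2E/3 = 32, F = 14 + 4 = 18.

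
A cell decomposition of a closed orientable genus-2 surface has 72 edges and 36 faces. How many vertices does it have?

34

For a closed orientable surface of genus 2, χ = 2 − 2·2 = -2.
V = -2 + E − F = -2 + 72 − 36 = 34.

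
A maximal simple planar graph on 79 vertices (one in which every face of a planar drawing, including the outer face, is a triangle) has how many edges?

231

In a plane triangulation 3F = 2E and V − E + F = 2, so E = 3V − 6 = 3·79 − 6 = 231.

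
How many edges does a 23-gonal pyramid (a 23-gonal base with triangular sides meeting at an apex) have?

46

A pyramid on an n-gon base has one n-gon and n triangles: V = 23 + 1 = 24, E = 2·23 = 46, F = 23 + 1 = 24.
Check: V − E + F = 24 − 46 + 24 = 2.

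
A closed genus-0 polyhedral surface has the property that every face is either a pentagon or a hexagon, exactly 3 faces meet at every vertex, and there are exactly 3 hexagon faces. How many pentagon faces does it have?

Let x be the number of pentagons; then F = 3 + x.
Edge–face incidences: 2E = 6·3 + 5·x = 18 + 5x.
Every vertex has degree 3, so 3V = 2E.
Euler: V − E + F = 2 ⇒ (2E)/3 − E + (3 + x) = 2.
Multiply by 6: 2·(2E) − 3·(2E) + 6·(3 + x) = 12, i.e. 18 + 6x − (18 + 5x) = 12.
Collecting terms: x = 12.
Then 2E = 18 + 5·12 = 78, so E = 39, V = 2E/3 = 26, F = 3 + 12 = 15.

12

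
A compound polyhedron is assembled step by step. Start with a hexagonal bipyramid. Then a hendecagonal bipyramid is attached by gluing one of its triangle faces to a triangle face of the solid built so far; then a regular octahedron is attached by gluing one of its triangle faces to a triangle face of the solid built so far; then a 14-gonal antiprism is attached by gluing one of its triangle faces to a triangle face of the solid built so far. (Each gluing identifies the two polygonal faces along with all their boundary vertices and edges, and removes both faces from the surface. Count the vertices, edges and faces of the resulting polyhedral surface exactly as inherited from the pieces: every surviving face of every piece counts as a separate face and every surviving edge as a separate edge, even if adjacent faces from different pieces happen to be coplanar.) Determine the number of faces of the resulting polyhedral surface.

66

A hexagonal bipyramid: V=8, E=18, F=12.
Attach a hendecagonal bipyramid (V=13, E=33, F=22) along a 3-gon: merge 3 vertices and 3 edges, delete both glued faces → V=18, E=48, F=32.
Attach a regular octahedron (V=6, E=12, F=8) along a 3-gon: merge 3 vertices and 3 edges, delete both glued faces → V=21, E=57, F=38.
Attach a 14-gonal antiprism (V=28, E=56, F=30) along a 3-gon: merge 3 vertices and 3 edges, delete both glued faces → V=46, E=110, F=66.
Check: V − E + F = 46 − 110 + 66 = 2.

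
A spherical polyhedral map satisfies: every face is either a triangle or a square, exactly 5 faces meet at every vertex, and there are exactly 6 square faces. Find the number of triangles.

32

Let x be the number of triangles; then F = 6 + x.
Edge–face incidences: 2E = 4·6 + 3·x = 24 + 3x.
Every vertex has degree 5, so 5V = 2E.
Euler: V − E + F = 2 ⇒ (2E)/5 − E + (6 + x) = 2.
Multiply by 10: 2·(2E) − 5·(2E) + 10·(6 + x) = 20, i.e. 60 + 10x − 3·(24 + 3x) = 20.
Collecting terms: x − 12 = 20, so x = 32.
Then 2E = 24 + 3·32 = 120, so E = 60, V = 2E/5 = 24, F = 6 + 32 = 38.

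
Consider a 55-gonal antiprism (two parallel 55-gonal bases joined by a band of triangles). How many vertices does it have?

110

An antiprism on an n-gon has two n-gon caps and 2n triangles: V = 2·55 = 110, E = 4·55 = 220, F = 2·55 + 2 = 112.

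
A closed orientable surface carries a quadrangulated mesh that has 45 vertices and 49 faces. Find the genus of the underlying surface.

Every face is a square, so 2E = 4·49 = 196, giving E = 98.
χ = V − E + F = 45 − 98 + 49 = -4.
For a closed orientable surface χ = 2 − 2g, so g = (2 − (-4))/2 = 3.

3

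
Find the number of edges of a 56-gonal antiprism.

An antiprism on an n-gon has two n-gon caps and 2n triangles: V = 2·56 = 112, E = 4·56 = 224, F = 2·56 + 2 = 114.
Check: V − E + F = 112 − 224 + 114 = 2.

224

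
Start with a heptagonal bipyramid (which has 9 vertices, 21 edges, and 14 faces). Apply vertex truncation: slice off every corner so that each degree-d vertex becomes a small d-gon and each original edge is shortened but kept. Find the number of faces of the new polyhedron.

23

Truncation replaces each original edge-end by a new vertex, so V′ = 2E = 42.
Each original edge survives, and each old vertex of degree d contributes d new edges; summing degrees gives Σd = 2E, so E′ = E + 2E = 3E = 63.
Each original face survives and each original vertex becomes one new face: F′ = F + V = 23.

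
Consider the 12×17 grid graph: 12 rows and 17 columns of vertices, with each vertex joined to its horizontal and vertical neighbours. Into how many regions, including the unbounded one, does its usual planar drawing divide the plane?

177

The grid has V = 12·17 = 204 vertices and E = 12·16 + 17·11 = 379 edges.
F = 2 − V + E = 2 − 204 + 379 = 177.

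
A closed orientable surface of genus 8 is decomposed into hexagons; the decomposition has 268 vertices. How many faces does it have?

χ = 2 − 2·8 = -14, and every face is a hexagon so 6F = 2E.
V − E + F = -14 with E = 6F/2 gives 268 − (6/2 − 1)·F = -14, so F = 141 and E = 423.

141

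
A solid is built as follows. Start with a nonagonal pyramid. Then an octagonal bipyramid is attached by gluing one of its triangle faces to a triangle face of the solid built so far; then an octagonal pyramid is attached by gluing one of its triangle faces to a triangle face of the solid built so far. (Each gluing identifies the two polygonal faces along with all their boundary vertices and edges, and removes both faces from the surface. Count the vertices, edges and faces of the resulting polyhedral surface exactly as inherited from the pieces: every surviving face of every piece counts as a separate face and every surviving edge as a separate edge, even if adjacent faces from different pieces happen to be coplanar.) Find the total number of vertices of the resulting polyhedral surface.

A nonagonal pyramid: V=10, E=18, F=10.
Attach an octagonal bipyramid (V=10, E=24, F=16) along a 3-gon: merge 3 vertices and 3 edges, delete both glued faces → V=17, E=39, F=24.
Attach an octagonal pyramid (V=9, E=16, F=9) along a 3-gon: merge 3 vertices and 3 edges, delete both glued faces → V=23, E=52, F=31.
Check: V − E + F = 23 − 52 + 31 = 2.

23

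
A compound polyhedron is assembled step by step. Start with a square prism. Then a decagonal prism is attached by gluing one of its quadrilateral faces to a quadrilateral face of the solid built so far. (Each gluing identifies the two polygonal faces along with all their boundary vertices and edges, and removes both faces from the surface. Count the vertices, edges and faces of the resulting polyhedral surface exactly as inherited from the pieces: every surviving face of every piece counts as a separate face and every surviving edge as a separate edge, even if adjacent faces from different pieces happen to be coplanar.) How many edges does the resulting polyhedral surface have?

38

A square prism: V=8, E=12, F=6.
Attach a decagonal prism (V=20, E=30, F=12) along a 4-gon: merge 4 vertices and 4 edges, delete both glued faces → V=24, E=38, F=16.
Check: V − E + F = 24 − 38 + 16 = 2.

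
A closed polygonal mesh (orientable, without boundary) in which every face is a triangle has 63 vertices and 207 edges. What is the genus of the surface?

Every face is a triangle and each edge borders two faces, so 3F = 2·207, giving F = 138.
χ = V − E + F = 63 − 207 + 138 = -6.
For a closed orientable surface χ = 2 − 2g, so g = (2 − (-6))/2 = 4.

4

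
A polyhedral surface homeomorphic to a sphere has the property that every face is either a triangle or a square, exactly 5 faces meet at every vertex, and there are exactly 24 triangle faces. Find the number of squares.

Let x be the number of squares; then F = 24 + x.
Edge–face incidences: 2E = 3·24 + 4·x = 72 + 4x.
Every vertex has degree 5, so 5V = 2E.
Euler: V − E + F = 2 ⇒ (2E)/5 − E + (24 + x) = 2.
Multiply by 10: 2·(2E) − 5·(2E) + 10·(24 + x) = 20, i.e. 240 + 10x − 3·(72 + 4x) = 20.
Collecting terms: −2x + 24 = 20, so −2x = −4, so x = 2.
Then 2E = 72 + 4·2 = 80, so E = 40, V = 2E/5 = 16, F = 24 + 2 = 26.

2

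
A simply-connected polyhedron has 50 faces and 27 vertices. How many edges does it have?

Here V − E + F = 2.
E = V + F − (2) = 27 + 50 − (2) = 75.

75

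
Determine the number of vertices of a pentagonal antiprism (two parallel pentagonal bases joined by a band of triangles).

An antiprism on an n-gon has two n-gon caps and 2n triangles: V = 2·5 = 10, E = 4·5 = 20, F = 2·5 + 2 = 12.
Check: V − E + F = 10 − 20 + 12 = 2.

10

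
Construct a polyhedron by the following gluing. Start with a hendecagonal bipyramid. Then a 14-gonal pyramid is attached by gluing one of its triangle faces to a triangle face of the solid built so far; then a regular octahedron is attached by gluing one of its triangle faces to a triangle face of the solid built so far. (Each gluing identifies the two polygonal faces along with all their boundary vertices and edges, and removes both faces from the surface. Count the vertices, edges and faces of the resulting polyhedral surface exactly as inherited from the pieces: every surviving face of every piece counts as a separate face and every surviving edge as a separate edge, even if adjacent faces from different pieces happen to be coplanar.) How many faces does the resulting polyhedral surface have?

A hendecagonal bipyramid: V=13, E=33, F=22.
Attach a 14-gonal pyramid (V=15, E=28, F=15) along a 3-gon: merge 3 vertices and 3 edges, delete both glued faces → V=25, E=58, F=35.
Attach a regular octahedron (V=6, E=12, F=8) along a 3-gon: merge 3 vertices and 3 edges, delete both glued faces → V=28, E=67, F=41.
Check: V − E + F = 28 − 67 + 41 = 2.

41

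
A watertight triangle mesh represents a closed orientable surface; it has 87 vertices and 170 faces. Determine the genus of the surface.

Every face is a triangle, so 2E = 3·170 = 510, giving E = 255.
χ = V − E + F = 87 − 255 + 170 = 2.
For a closed orientable surface χ = 2 − 2g, so g = (2 − (2))/2 = 0.

0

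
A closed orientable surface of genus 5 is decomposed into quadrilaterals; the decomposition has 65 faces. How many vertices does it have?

57

χ = 2 − 2·5 = -8, and every face is a square so 4F = 2E.
E = 4·65/2 = 130. Then V = -8 + E − F = -8 + 130 − 65 = 57.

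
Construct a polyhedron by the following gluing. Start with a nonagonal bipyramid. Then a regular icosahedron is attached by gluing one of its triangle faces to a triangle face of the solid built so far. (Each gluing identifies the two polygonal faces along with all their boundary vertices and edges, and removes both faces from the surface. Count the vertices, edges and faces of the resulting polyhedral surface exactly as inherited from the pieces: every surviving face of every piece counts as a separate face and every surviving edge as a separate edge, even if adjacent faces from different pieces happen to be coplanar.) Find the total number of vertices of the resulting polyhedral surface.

A nonagonal bipyramid: V=11, E=27, F=18.
Attach a regular icosahedron (V=12, E=30, F=20) along a 3-gon: merge 3 vertices and 3 edges, delete both glued faces → V=20, E=54, F=36.
Check: V − E + F = 20 − 54 + 36 = 2.

20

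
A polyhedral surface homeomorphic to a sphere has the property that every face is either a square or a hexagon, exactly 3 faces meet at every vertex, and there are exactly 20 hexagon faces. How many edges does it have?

Let x be the number of squares; then F = 20 + x.
Edge–face incidences: 2E = 6·20 + 4·x = 120 + 4x.
Every vertex has degree 3, so 3V = 2E.
Euler: V − E + F = 2 ⇒ (2E)/3 − E + (20 + x) = 2.
Multiply by 6: 2·(2E) − 3·(2E) + 6·(20 + x) = 12, i.e. 120 + 6x − (120 + 4x) = 12.
Collecting terms: 2x = 12, so x = 6.
Then 2E = 120 + 4·6 = 144, so E = 72, V = 2E/3 = 48, F = 20 + 6 = 26.

72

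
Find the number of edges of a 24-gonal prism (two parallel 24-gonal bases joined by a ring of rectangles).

72

A prism on an n-gon has two n-gon bases and n rectangular sides: V = 2·24 = 48, E = 3·24 = 72, F = 24 + 2 = 26.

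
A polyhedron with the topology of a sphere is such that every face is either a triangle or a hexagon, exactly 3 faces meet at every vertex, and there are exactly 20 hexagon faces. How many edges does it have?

66

Let x be the number of triangles; then F = 20 + x.
Edge–face incidences: 2E = 6·20 + 3·x = 120 + 3x.
Every vertex has degree 3, so 3V = 2E.
Euler: V − E + F = 2 ⇒ (2E)/3 − E + (20 + x) = 2.
Multiply by 6: 2·(2E) − 3·(2E) + 6·(20 + x) = 12, i.e. 120 + 6x − (120 + 3x) = 12.
Collecting terms: 3x = 12, so x = 4.
Then 2E = 120 + 3·4 = 132, so E = 66, V = 2E/3 = 44, F = 20 + 4 = 24.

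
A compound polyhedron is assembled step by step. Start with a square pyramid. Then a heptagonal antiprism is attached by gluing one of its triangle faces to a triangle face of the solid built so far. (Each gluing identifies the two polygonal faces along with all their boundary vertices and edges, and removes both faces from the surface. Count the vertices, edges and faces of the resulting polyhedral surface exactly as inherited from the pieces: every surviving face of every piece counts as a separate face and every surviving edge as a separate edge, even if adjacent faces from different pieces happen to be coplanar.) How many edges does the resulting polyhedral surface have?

33

A square pyramid: V=5, E=8, F=5.
Attach a heptagonal antiprism (V=14, E=28, F=16) along a 3-gon: merge 3 vertices and 3 edges, delete both glued faces → V=16, E=33, F=19.
Check: V − E + F = 16 − 33 + 19 = 2.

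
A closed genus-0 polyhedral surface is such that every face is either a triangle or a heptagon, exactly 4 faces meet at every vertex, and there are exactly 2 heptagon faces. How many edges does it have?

28

Let x be the number of triangles; then F = 2 + x.
Edge–face incidences: 2E = 7·2 + 3·x = 14 + 3x.
Every vertex has degree 4, so 4V = 2E.
Euler: V − E + F = 2 ⇒ (2E)/4 − E + (2 + x) = 2.
Multiply by 8: 2·(2E) − 4·(2E) + 8·(2 + x) = 16, i.e. 16 + 8x − 2·(14 + 3x) = 16.
Collecting terms: 2x − 12 = 16, so 2x = 28, so x = 14.
Then 2E = 14 + 3·14 = 56, so E = 28, V = 2E/4 = 14, F = 2 + 14 = 16.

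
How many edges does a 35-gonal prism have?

105

A prism on an n-gon has two n-gon bases and n rectangular sides: V = 2·35 = 70, E = 3·35 = 105, F = 35 + 2 = 37.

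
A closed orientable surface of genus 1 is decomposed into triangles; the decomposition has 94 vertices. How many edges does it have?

282

χ = 2 − 2·1 = 0, and every face is a triangle so 3F = 2E.
V − E + F = 0 with E = 3F/2 gives 94 − (3/2 − 1)·F = 0, so F = 188 and E = 282.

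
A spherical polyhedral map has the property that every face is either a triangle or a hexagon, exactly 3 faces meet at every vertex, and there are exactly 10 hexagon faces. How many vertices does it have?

Let x be the number of triangles; then F = 10 + x.
Edge–face incidences: 2E = 6·10 + 3·x = 60 + 3x.
Every vertex has degree 3, so 3V = 2E.
Euler: V − E + F = 2 ⇒ (2E)/3 − E + (10 + x) = 2.
Multiply by 6: 2·(2E) − 3·(2E) + 6·(10 + x) = 12, i.e. 60 + 6x − (60 + 3x) = 12.
Collecting terms: 3x = 12, so x = 4.
Then 2E = 60 + 3·4 = 72, so E = 36, V = 2E/3 = 24, F = 10 + 4 = 14.

24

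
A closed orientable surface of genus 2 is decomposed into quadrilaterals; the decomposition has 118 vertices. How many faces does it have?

120

χ = 2 − 2·2 = -2, and every face is a square so 4F = 2E.
V − E + F = -2 with E = 4F/2 gives 118 − (4/2 − 1)·F = -2, so F = 120 and E = 240.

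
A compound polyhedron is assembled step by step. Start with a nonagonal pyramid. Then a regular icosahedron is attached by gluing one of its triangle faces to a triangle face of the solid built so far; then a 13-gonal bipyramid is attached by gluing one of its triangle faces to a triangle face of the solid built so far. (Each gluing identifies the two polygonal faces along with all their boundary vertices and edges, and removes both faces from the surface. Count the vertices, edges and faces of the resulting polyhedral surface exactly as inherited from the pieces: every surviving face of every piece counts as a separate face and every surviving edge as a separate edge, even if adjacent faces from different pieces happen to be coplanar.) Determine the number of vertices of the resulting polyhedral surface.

A nonagonal pyramid: V=10, E=18, F=10.
Attach a regular icosahedron (V=12, E=30, F=20) along a 3-gon: merge 3 vertices and 3 edges, delete both glued faces → V=19, E=45, F=28.
Attach a 13-gonal bipyramid (V=15, E=39, F=26) along a 3-gon: merge 3 vertices and 3 edges, delete both glued faces → V=31, E=81, F=52.
Check: V − E + F = 31 − 81 + 52 = 2.

31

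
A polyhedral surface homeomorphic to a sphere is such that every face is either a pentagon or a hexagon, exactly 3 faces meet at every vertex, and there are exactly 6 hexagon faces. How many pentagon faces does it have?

12

Let x be the number of pentagons; then F = 6 + x.
Edge–face incidences: 2E = 6·6 + 5·x = 36 + 5x.
Every vertex has degree 3, so 3V = 2E.
Euler: V − E + F = 2 ⇒ (2E)/3 − E + (6 + x) = 2.
Multiply by 6: 2·(2E) − 3·(2E) + 6·(6 + x) = 12, i.e. 36 + 6x − (36 + 5x) = 12.
Collecting terms: x = 12.
Then 2E = 36 + 5·12 = 96, so E = 48, V = 2E/3 = 32, F = 6 + 12 = 18.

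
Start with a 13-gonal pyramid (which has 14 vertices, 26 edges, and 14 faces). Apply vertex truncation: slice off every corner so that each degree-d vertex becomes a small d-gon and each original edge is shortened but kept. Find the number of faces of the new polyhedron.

28

Truncation replaces each original edge-end by a new vertex, so V′ = 2E = 52.
Each original edge survives, and each old vertex of degree d contributes d new edges; summing degrees gives Σd = 2E, so E′ = E + 2E = 3E = 78.
Each original face survives and each original vertex becomes one new face: F′ = F + V = 28.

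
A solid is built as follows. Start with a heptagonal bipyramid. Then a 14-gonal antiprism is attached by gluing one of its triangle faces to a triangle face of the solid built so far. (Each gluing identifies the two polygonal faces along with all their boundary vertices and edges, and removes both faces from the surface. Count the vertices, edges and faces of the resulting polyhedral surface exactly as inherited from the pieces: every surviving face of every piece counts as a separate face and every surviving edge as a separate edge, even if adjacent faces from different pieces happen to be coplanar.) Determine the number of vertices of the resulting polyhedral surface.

34

A heptagonal bipyramid: V=9, E=21, F=14.
Attach a 14-gonal antiprism (V=28, E=56, F=30) along a 3-gon: merge 3 vertices and 3 edges, delete both glued faces → V=34, E=74, F=42.
Check: V − E + F = 34 − 74 + 42 = 2.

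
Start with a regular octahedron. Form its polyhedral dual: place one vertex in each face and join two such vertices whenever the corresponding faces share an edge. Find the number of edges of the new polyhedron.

12

The base solid has V = 6, E = 12, F = 8.
The dual swaps V and F and preserves E: V′ = F = 8, E′ = E = 12, F′ = V = 6.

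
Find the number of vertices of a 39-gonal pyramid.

40

A pyramid on an n-gon base has one n-gon and n triangles: V = 39 + 1 = 40, E = 2·39 = 78, F = 39 + 1 = 40.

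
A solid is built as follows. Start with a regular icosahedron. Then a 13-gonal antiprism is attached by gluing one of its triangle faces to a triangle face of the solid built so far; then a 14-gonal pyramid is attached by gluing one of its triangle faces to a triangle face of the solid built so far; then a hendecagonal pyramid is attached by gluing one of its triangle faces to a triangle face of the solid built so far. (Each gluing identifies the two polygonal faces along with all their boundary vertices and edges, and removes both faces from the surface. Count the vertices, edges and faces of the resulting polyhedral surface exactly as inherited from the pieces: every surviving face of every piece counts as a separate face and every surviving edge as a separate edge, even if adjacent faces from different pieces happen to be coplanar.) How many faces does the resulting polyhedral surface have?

A regular icosahedron: V=12, E=30, F=20.
Attach a 13-gonal antiprism (V=26, E=52, F=28) along a 3-gon: merge 3 vertices and 3 edges, delete both glued faces → V=35, E=79, F=46.
Attach a 14-gonal pyramid (V=15, E=28, F=15) along a 3-gon: merge 3 vertices and 3 edges, delete both glued faces → V=47, E=104, F=59.
Attach a hendecagonal pyramid (V=12, E=22, F=12) along a 3-gon: merge 3 vertices and 3 edges, delete both glued faces → V=56, E=123, F=69.
Check: V − E + F = 56 − 123 + 69 = 2.

69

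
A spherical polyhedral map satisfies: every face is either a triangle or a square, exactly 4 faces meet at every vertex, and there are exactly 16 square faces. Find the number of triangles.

8

Let x be the number of triangles; then F = 16 + x.
Edge–face incidences: 2E = 4·16 + 3·x = 64 + 3x.
Every vertex has degree 4, so 4V = 2E.
Euler: V − E + F = 2 ⇒ (2E)/4 − E + (16 + x) = 2.
Multiply by 8: 2·(2E) − 4·(2E) + 8·(16 + x) = 16, i.e. 128 + 8x − 2·(64 + 3x) = 16.
Collecting terms: 2x = 16, so x = 8.
Then 2E = 64 + 3·8 = 88, so E = 44, V = 2E/4 = 22, F = 16 + 8 = 24.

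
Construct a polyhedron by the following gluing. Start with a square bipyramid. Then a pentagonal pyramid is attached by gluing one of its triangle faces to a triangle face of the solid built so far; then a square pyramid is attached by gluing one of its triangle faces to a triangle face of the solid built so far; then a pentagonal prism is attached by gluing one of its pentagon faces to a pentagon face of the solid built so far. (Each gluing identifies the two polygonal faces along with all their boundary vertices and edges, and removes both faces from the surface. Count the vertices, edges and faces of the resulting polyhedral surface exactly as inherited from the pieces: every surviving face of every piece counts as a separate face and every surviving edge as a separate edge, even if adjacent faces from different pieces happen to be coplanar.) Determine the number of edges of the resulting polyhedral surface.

A square bipyramid: V=6, E=12, F=8.
Attach a pentagonal pyramid (V=6, E=10, F=6) along a 3-gon: merge 3 vertices and 3 edges, delete both glued faces → V=9, E=19, F=12.
Attach a square pyramid (V=5, E=8, F=5) along a 3-gon: merge 3 vertices and 3 edges, delete both glued faces → V=11, E=24, F=15.
Attach a pentagonal prism (V=10, E=15, F=7) along a 5-gon: merge 5 vertices and 5 edges, delete both glued faces → V=16, E=34, F=20.
Check: V − E + F = 16 − 34 + 20 = 2.

34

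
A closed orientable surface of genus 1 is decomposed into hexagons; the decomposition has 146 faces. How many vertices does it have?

292

χ = 2 − 2·1 = 0, and every face is a hexagon so 6F = 2E.
E = 6·146/2 = 438. Then V = 0 + E − F = 0 + 438 − 146 = 292.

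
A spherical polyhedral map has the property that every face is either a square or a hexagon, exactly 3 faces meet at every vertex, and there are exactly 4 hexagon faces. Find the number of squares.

6

Let x be the number of squares; then F = 4 + x.
Edge–face incidences: 2E = 6·4 + 4·x = 24 + 4x.
Every vertex has degree 3, so 3V = 2E.
Euler: V − E + F = 2 ⇒ (2E)/3 − E + (4 + x) = 2.
Multiply by 6: 2·(2E) − 3·(2E) + 6·(4 + x) = 12, i.e. 24 + 6x − (24 + 4x) = 12.
Collecting terms: 2x = 12, so x = 6.
Then 2E = 24 + 4·6 = 48, so E = 24, V = 2E/3 = 16, F = 4 + 6 = 10.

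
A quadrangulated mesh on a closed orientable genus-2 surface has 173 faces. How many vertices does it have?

χ = 2 − 2·2 = -2, and every face is a square so 4F = 2E.
E = 4·173/2 = 346. Then V = -2 + E − F = -2 + 346 − 173 = 171.

171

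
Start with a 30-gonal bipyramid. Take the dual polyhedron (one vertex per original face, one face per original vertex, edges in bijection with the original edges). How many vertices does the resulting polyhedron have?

60

The base solid has V = 32, E = 90, F = 60.
The dual swaps V and F and preserves E: V′ = F = 60, E′ = E = 90, F′ = V = 32.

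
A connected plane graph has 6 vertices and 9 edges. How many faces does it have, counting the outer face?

Euler's formula for a connected plane graph: V − E + F = 2, so F = 2 − 6 + 9 = 5.

5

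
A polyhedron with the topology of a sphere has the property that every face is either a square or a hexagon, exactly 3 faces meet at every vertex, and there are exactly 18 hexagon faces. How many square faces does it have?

6

Let x be the number of squares; then F = 18 + x.
Edge–face incidences: 2E = 6·18 + 4·x = 108 + 4x.
Every vertex has degree 3, so 3V = 2E.
Euler: V − E + F = 2 ⇒ (2E)/3 − E + (18 + x) = 2.
Multiply by 6: 2·(2E) − 3·(2E) + 6·(18 + x) = 12, i.e. 108 + 6x − (108 + 4x) = 12.
Collecting terms: 2x = 12, so x = 6.
Then 2E = 108 + 4·6 = 132, so E = 66, V = 2E/3 = 44, F = 18 + 6 = 24.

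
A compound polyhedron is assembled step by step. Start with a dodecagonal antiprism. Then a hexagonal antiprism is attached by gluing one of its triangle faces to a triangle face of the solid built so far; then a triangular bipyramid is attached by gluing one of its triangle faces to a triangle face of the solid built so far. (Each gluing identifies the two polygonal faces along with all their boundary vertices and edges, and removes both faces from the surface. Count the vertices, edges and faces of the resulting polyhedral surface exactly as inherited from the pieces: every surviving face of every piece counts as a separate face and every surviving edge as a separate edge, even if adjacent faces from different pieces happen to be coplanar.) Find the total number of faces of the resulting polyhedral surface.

A dodecagonal antiprism: V=24, E=48, F=26.
Attach a hexagonal antiprism (V=12, E=24, F=14) along a 3-gon: merge 3 vertices and 3 edges, delete both glued faces → V=33, E=69, F=38.
Attach a triangular bipyramid (V=5, E=9, F=6) along a 3-gon: merge 3 vertices and 3 edges, delete both glued faces → V=35, E=75, F=42.
Check: V − E + F = 35 − 75 + 42 = 2.

42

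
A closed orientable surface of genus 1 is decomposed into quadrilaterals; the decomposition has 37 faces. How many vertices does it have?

χ = 2 − 2·1 = 0, and every face is a square so 4F = 2E.
E = 4·37/2 = 74. Then V = 0 + E − F = 0 + 74 − 37 = 37.

37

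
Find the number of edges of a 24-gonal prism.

72

A prism on an n-gon has two n-gon bases and n rectangular sides: V = 2·24 = 48, E = 3·24 = 72, F = 24 + 2 = 26.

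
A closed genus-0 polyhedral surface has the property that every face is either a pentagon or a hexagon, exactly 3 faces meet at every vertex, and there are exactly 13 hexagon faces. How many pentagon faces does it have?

Let x be the number of pentagons; then F = 13 + x.
Edge–face incidences: 2E = 6·13 + 5·x = 78 + 5x.
Every vertex has degree 3, so 3V = 2E.
Euler: V − E + F = 2 ⇒ (2E)/3 − E + (13 + x) = 2.
Multiply by 6: 2·(2E) − 3·(2E) + 6·(13 + x) = 12, i.e. 78 + 6x − (78 + 5x) = 12.
Collecting terms: x = 12.
Then 2E = 78 + 5·12 = 138, so E = 69, V = 2E/3 = 46, F = 13 + 12 = 25.

12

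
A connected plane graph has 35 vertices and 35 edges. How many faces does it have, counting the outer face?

2

Euler's formula for a connected plane graph: V − E + F = 2, so F = 2 − 35 + 35 = 2.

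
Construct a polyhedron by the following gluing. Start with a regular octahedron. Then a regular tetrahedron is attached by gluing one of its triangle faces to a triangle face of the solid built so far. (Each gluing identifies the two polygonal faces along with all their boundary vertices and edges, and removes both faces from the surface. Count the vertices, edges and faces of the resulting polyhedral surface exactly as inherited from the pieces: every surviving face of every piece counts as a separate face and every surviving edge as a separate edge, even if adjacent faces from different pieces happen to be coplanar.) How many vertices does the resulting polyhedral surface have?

A regular octahedron: V=6, E=12, F=8.
Attach a regular tetrahedron (V=4, E=6, F=4) along a 3-gon: merge 3 vertices and 3 edges, delete both glued faces → V=7, E=15, F=10.
Check: V − E + F = 7 − 15 + 10 = 2.

7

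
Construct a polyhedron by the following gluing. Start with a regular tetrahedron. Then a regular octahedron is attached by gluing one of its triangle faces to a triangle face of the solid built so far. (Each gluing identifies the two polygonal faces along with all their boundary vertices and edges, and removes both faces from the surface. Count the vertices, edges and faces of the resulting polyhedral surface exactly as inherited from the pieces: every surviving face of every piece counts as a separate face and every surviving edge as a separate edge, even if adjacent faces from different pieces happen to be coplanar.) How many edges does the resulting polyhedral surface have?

A regular tetrahedron: V=4, E=6, F=4.
Attach a regular octahedron (V=6, E=12, F=8) along a 3-gon: merge 3 vertices and 3 edges, delete both glued faces → V=7, E=15, F=10.
Check: V − E + F = 7 − 15 + 10 = 2.

15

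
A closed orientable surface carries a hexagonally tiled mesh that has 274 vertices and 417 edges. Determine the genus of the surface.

3

Every face is a hexagon and each edge borders two faces, so 6F = 2·417, giving F = 139.
χ = V − E + F = 274 − 417 + 139 = -4.
For a closed orientable surface χ = 2 − 2g, so g = (2 − (-4))/2 = 3.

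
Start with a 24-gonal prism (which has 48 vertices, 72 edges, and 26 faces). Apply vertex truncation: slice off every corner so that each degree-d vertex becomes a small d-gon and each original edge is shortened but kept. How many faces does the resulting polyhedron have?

Truncation replaces each original edge-end by a new vertex, so V′ = 2E = 144.
Each original edge survives, and each old vertex of degree d contributes d new edges; summing degrees gives Σd = 2E, so E′ = E + 2E = 3E = 216.
Each original face survives and each original vertex becomes one new face: F′ = F + V = 74.

74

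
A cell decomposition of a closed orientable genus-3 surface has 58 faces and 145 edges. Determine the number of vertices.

For a closed orientable surface of genus 3, χ = 2 − 2·3 = -4.
V = -4 + E − F = -4 + 145 − 58 = 83.

83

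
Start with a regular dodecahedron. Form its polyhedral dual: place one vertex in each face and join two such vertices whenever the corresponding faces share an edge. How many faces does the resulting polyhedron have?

20

The base solid has V = 20, E = 30, F = 12.
The dual swaps V and F and preserves E: V′ = F = 12, E′ = E = 30, F′ = V = 20.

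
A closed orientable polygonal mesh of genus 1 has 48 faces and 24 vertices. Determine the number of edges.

72

For a closed orientable surface of genus 1, χ = 2 − 2·1 = 0.
E = V + F − (0) = 24 + 48 − (0) = 72.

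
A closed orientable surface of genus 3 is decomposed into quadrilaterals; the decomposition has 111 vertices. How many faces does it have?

115

χ = 2 − 2·3 = -4, and every face is a square so 4F = 2E.
V − E + F = -4 with E = 4F/2 gives 111 − (4/2 − 1)·F = -4, so F = 115 and E = 230.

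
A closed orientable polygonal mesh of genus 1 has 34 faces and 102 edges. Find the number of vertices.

68

For a closed orientable surface of genus 1, χ = 2 − 2·1 = 0.
V = 0 + E − F = 0 + 102 − 34 = 68.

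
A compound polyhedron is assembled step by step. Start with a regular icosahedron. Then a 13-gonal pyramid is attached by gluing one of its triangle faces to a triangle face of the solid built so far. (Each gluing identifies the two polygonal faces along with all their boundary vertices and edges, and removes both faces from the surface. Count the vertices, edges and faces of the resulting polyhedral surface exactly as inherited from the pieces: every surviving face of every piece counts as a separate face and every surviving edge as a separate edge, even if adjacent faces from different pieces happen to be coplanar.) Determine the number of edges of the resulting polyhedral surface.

A regular icosahedron: V=12, E=30, F=20.
Attach a 13-gonal pyramid (V=14, E=26, F=14) along a 3-gon: merge 3 vertices and 3 edges, delete both glued faces → V=23, E=53, F=32.
Check: V − E + F = 23 − 53 + 32 = 2.

53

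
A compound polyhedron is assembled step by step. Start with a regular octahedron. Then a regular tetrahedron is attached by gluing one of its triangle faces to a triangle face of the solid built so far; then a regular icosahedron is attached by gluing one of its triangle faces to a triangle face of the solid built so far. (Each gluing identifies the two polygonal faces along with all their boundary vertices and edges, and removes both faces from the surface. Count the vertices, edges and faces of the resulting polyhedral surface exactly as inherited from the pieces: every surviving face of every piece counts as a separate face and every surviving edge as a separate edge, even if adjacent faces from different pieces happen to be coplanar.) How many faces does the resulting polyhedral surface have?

28

A regular octahedron: V=6, E=12, F=8.
Attach a regular tetrahedron (V=4, E=6, F=4) along a 3-gon: merge 3 vertices and 3 edges, delete both glued faces → V=7, E=15, F=10.
Attach a regular icosahedron (V=12, E=30, F=20) along a 3-gon: merge 3 vertices and 3 edges, delete both glued faces → V=16, E=42, F=28.
Check: V − E + F = 16 − 42 + 28 = 2.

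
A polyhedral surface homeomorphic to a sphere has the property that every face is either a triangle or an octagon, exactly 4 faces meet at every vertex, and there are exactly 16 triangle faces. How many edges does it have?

Let x be the number of octagons; then F = 16 + x.
Edge–face incidences: 2E = 3·16 + 8·x = 48 + 8x.
Every vertex has degree 4, so 4V = 2E.
Euler: V − E + F = 2 ⇒ (2E)/4 − E + (16 + x) = 2.
Multiply by 8: 2·(2E) − 4·(2E) + 8·(16 + x) = 16, i.e. 128 + 8x − 2·(48 + 8x) = 16.
Collecting terms: −8x + 32 = 16, so −8x = −16, so x = 2.
Then 2E = 48 + 8·2 = 64, so E = 32, V = 2E/4 = 16, F = 16 + 2 = 18.

32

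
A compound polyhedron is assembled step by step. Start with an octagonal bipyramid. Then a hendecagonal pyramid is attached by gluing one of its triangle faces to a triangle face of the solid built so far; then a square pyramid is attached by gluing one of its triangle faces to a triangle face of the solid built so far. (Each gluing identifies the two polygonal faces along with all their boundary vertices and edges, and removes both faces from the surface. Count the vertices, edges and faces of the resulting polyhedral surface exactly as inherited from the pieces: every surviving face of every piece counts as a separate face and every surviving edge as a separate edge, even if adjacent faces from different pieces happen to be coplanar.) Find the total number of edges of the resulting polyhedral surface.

48

An octagonal bipyramid: V=10, E=24, F=16.
Attach a hendecagonal pyramid (V=12, E=22, F=12) along a 3-gon: merge 3 vertices and 3 edges, delete both glued faces → V=19, E=43, F=26.
Attach a square pyramid (V=5, E=8, F=5) along a 3-gon: merge 3 vertices and 3 edges, delete both glued faces → V=21, E=48, F=29.
Check: V − E + F = 21 − 48 + 29 = 2.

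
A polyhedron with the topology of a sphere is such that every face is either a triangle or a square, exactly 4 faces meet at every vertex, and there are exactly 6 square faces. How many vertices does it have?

12

Let x be the number of triangles; then F = 6 + x.
Edge–face incidences: 2E = 4·6 + 3·x = 24 + 3x.
Every vertex has degree 4, so 4V = 2E.
Euler: V − E + F = 2 ⇒ (2E)/4 − E + (6 + x) = 2.
Multiply by 8: 2·(2E) − 4·(2E) + 8·(6 + x) = 16, i.e. 48 + 8x − 2·(24 + 3x) = 16.
Collecting terms: 2x = 16, so x = 8.
Then 2E = 24 + 3·8 = 48, so E = 24, V = 2E/4 = 12, F = 6 + 8 = 14.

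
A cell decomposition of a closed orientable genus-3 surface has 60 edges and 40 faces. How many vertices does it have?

16

For a closed orientable surface of genus 3, χ = 2 − 2·3 = -4.
V = -4 + E − F = -4 + 60 − 40 = 16.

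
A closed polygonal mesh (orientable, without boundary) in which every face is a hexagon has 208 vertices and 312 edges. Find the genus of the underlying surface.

1

Every face is a hexagon and each edge borders two faces, so 6F = 2·312, giving F = 104.
χ = V − E + F = 208 − 312 + 104 = 0.
For a closed orientable surface χ = 2 − 2g, so g = (2 − (0))/2 = 1.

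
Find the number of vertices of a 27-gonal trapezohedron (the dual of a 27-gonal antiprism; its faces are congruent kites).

The n-trapezohedron (dual of the n-antiprism) has V = 2·27 + 2 = 56, E = 4·27 = 108, F = 2·27 = 54.

56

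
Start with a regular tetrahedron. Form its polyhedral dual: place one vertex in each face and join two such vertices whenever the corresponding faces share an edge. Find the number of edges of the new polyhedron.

The base solid has V = 4, E = 6, F = 4.
The dual swaps V and F and preserves E: V′ = F = 4, E′ = E = 6, F′ = V = 4.

6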